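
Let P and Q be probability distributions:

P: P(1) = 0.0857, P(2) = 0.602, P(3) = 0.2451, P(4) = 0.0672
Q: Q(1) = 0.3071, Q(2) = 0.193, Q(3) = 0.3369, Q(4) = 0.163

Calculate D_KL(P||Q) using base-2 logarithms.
0.6318 bits

D_KL(P||Q) = Σ P(x) log₂(P(x)/Q(x))

Computing term by term:
  P(1)·log₂(P(1)/Q(1)) = 0.0857·log₂(0.0857/0.3071) = -0.15780
  P(2)·log₂(P(2)/Q(2)) = 0.602·log₂(0.602/0.193) = 0.98798
  P(3)·log₂(P(3)/Q(3)) = 0.2451·log₂(0.2451/0.3369) = -0.11249
  P(4)·log₂(P(4)/Q(4)) = 0.0672·log₂(0.0672/0.163) = -0.08590

D_KL(P||Q) = -0.15780 + 0.98798 - 0.11249 - 0.08590 = 0.63179 ≈ 0.6318 bits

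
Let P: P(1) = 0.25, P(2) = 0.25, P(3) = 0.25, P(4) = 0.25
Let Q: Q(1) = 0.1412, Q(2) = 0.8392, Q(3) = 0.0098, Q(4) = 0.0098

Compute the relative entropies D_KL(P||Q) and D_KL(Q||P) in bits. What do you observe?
D_KL(P||Q) = 2.1058 bits, D_KL(Q||P) = 1.2582 bits. The two directions give different values (D_KL(P||Q) exceeds D_KL(Q||P) by 0.8476 bits): KL divergence is asymmetric.

D_KL(P||Q) = Σ P(x) log₂(P(x)/Q(x))

Computing term by term:
  P(1)·log₂(P(1)/Q(1)) = 0.25·log₂(0.25/0.1412) = 0.20605
  P(2)·log₂(P(2)/Q(2)) = 0.25·log₂(0.25/0.8392) = -0.43677
  P(3)·log₂(P(3)/Q(3)) = 0.25·log₂(0.25/0.0098) = 1.16825
  P(4)·log₂(P(4)/Q(4)) = 0.25·log₂(0.25/0.0098) = 1.16825

D_KL(P||Q) = 0.20605 - 0.43677 + 1.16825 + 1.16825 = 2.10578 ≈ 2.1058 bits

D_KL(Q||P) = Σ Q(x) log₂(Q(x)/P(x))

Computing term by term:
  Q(1)·log₂(Q(1)/P(1)) = 0.1412·log₂(0.1412/0.25) = -0.11638
  Q(2)·log₂(Q(2)/P(2)) = 0.8392·log₂(0.8392/0.25) = 1.46616
  Q(3)·log₂(Q(3)/P(3)) = 0.0098·log₂(0.0098/0.25) = -0.04580
  Q(4)·log₂(Q(4)/P(4)) = 0.0098·log₂(0.0098/0.25) = -0.04580

D_KL(Q||P) = -0.11638 + 1.46616 - 0.04580 - 0.04580 = 1.25818 ≈ 1.2582 bits

These are NOT equal (difference: 0.8476 bits). KL divergence is asymmetric: D_KL(P||Q) ≠ D_KL(Q||P) in general.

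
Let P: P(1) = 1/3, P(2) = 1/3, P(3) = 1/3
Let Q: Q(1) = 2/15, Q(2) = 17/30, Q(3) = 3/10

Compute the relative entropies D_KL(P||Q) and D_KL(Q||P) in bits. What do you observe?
D_KL(P||Q) = 0.2361 bits, D_KL(Q||P) = 0.2119 bits. The two directions give different values (D_KL(P||Q) exceeds D_KL(Q||P) by 0.0242 bits): KL divergence is asymmetric.

D_KL(P||Q) = Σ P(x) log₂(P(x)/Q(x))

Computing term by term:
  P(1)·log₂(P(1)/Q(1)) = (1/3)·log₂((1/3)/(2/15)) = 0.44064
  P(2)·log₂(P(2)/Q(2)) = (1/3)·log₂((1/3)/(17/30)) = -0.25518
  P(3)·log₂(P(3)/Q(3)) = (1/3)·log₂((1/3)/(3/10)) = 0.05067

D_KL(P||Q) = 0.44064 - 0.25518 + 0.05067 = 0.23613 ≈ 0.2361 bits

D_KL(Q||P) = Σ Q(x) log₂(Q(x)/P(x))

Computing term by term:
  Q(1)·log₂(Q(1)/P(1)) = (2/15)·log₂((2/15)/(1/3)) = -0.17626
  Q(2)·log₂(Q(2)/P(2)) = (17/30)·log₂((17/30)/(1/3)) = 0.43380
  Q(3)·log₂(Q(3)/P(3)) = (3/10)·log₂((3/10)/(1/3)) = -0.04560

D_KL(Q||P) = -0.17626 + 0.43380 - 0.04560 = 0.21194 ≈ 0.2119 bits

These are NOT equal (difference: 0.0242 bits). KL divergence is asymmetric: D_KL(P||Q) ≠ D_KL(Q||P) in general.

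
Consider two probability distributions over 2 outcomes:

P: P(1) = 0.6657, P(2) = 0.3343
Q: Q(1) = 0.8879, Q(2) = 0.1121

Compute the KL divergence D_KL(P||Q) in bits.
0.2504 bits

D_KL(P||Q) = Σ P(x) log₂(P(x)/Q(x))

Computing term by term:
  P(1)·log₂(P(1)/Q(1)) = 0.6657·log₂(0.6657/0.8879) = -0.27662
  P(2)·log₂(P(2)/Q(2)) = 0.3343·log₂(0.3343/0.1121) = 0.52698

D_KL(P||Q) = -0.27662 + 0.52698 = 0.25036 ≈ 0.2504 bits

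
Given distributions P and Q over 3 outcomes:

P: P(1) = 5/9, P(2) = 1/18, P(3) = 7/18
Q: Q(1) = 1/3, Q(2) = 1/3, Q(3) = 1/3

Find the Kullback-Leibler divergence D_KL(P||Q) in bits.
0.3523 bits

D_KL(P||Q) = Σ P(x) log₂(P(x)/Q(x))

Computing term by term:
  P(1)·log₂(P(1)/Q(1)) = (5/9)·log₂((5/9)/(1/3)) = 0.40943
  P(2)·log₂(P(2)/Q(2)) = (1/18)·log₂((1/18)/(1/3)) = -0.14361
  P(3)·log₂(P(3)/Q(3)) = (7/18)·log₂((7/18)/(1/3)) = 0.08649

D_KL(P||Q) = 0.40943 - 0.14361 + 0.08649 = 0.35231 ≈ 0.3523 bits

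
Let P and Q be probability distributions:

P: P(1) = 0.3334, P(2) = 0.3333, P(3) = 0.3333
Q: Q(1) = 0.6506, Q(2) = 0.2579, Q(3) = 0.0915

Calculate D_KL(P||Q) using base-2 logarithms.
0.4234 bits

D_KL(P||Q) = Σ P(x) log₂(P(x)/Q(x))

Computing term by term:
  P(1)·log₂(P(1)/Q(1)) = 0.3334·log₂(0.3334/0.6506) = -0.32157
  P(2)·log₂(P(2)/Q(2)) = 0.3333·log₂(0.3333/0.2579) = 0.12332
  P(3)·log₂(P(3)/Q(3)) = 0.3333·log₂(0.3333/0.0915) = 0.62160

D_KL(P||Q) = -0.32157 + 0.12332 + 0.62160 = 0.42335 ≈ 0.4234 bits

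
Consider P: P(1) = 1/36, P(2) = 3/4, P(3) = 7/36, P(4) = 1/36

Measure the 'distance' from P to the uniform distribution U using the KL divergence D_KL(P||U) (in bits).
0.9421 bits

U(i) = 1/4 for all i

D_KL(P||U) = Σ P(x) log₂(P(x) / (1/4))
           = Σ P(x) log₂(P(x)) + log₂(4)
           = log₂(4) - H(P)

H(P) = -Σ P(x) log₂(P(x)):
  -P(1)·log₂(P(1)) = -(1/36)·log₂(1/36) = 0.14361
  -P(2)·log₂(P(2)) = -(3/4)·log₂(3/4) = 0.31128
  -P(3)·log₂(P(3)) = -(7/36)·log₂(7/36) = 0.45939
  -P(4)·log₂(P(4)) = -(1/36)·log₂(1/36) = 0.14361
H(P) = 0.14361 + 0.31128 + 0.45939 + 0.14361 = 1.05789 bits

log₂(4) = 2.00000 bits

D_KL(P||U) = 2.00000 - 1.05789 = 0.94211 ≈ 0.9421 bits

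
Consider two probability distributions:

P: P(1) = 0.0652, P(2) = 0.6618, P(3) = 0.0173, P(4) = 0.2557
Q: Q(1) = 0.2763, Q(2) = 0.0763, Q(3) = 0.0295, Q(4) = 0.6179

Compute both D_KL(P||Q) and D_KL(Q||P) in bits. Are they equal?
D_KL(P||Q) = 1.5880 bits, D_KL(Q||P) = 1.1471 bits. No, they are not equal.

D_KL(P||Q) = Σ P(x) log₂(P(x)/Q(x))

Computing term by term:
  P(1)·log₂(P(1)/Q(1)) = 0.0652·log₂(0.0652/0.2763) = -0.13583
  P(2)·log₂(P(2)/Q(2)) = 0.6618·log₂(0.6618/0.0763) = 2.06259
  P(3)·log₂(P(3)/Q(3)) = 0.0173·log₂(0.0173/0.0295) = -0.01332
  P(4)·log₂(P(4)/Q(4)) = 0.2557·log₂(0.2557/0.6179) = -0.32549

D_KL(P||Q) = -0.13583 + 2.06259 - 0.01332 - 0.32549 = 1.58795 ≈ 1.5880 bits

D_KL(Q||P) = Σ Q(x) log₂(Q(x)/P(x))

Computing term by term:
  Q(1)·log₂(Q(1)/P(1)) = 0.2763·log₂(0.2763/0.0652) = 0.57561
  Q(2)·log₂(Q(2)/P(2)) = 0.0763·log₂(0.0763/0.6618) = -0.23780
  Q(3)·log₂(Q(3)/P(3)) = 0.0295·log₂(0.0295/0.0173) = 0.02271
  Q(4)·log₂(Q(4)/P(4)) = 0.6179·log₂(0.6179/0.2557) = 0.78654

D_KL(Q||P) = 0.57561 - 0.23780 + 0.02271 + 0.78654 = 1.14706 ≈ 1.1471 bits

These are NOT equal (difference: 0.4409 bits). KL divergence is asymmetric: D_KL(P||Q) ≠ D_KL(Q||P) in general.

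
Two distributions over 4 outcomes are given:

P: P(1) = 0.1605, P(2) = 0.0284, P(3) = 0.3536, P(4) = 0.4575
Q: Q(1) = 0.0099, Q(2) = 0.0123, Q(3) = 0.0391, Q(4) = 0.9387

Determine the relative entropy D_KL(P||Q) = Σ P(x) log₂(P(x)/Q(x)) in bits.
1.3283 bits

D_KL(P||Q) = Σ P(x) log₂(P(x)/Q(x))

Computing term by term:
  P(1)·log₂(P(1)/Q(1)) = 0.1605·log₂(0.1605/0.0099) = 0.64505
  P(2)·log₂(P(2)/Q(2)) = 0.0284·log₂(0.0284/0.0123) = 0.03429
  P(3)·log₂(P(3)/Q(3)) = 0.3536·log₂(0.3536/0.0391) = 1.12334
  P(4)·log₂(P(4)/Q(4)) = 0.4575·log₂(0.4575/0.9387) = -0.47438

D_KL(P||Q) = 0.64505 + 0.03429 + 1.12334 - 0.47438 = 1.32830 ≈ 1.3283 bits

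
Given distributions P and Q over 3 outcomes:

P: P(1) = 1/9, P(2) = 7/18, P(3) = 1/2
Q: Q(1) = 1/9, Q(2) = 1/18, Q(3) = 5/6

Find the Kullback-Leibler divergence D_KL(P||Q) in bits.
0.7233 bits

D_KL(P||Q) = Σ P(x) log₂(P(x)/Q(x))

Computing term by term:
  P(1)·log₂(P(1)/Q(1)) = (1/9)·log₂((1/9)/(1/9)) = 0.00000
  P(2)·log₂(P(2)/Q(2)) = (7/18)·log₂((7/18)/(1/18)) = 1.09175
  P(3)·log₂(P(3)/Q(3)) = (1/2)·log₂((1/2)/(5/6)) = -0.36848

D_KL(P||Q) = 0.00000 + 1.09175 - 0.36848 = 0.72327 ≈ 0.7233 bits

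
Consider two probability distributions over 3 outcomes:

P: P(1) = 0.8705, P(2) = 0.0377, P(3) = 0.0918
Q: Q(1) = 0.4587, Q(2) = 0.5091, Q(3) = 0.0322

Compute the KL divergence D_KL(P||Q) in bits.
0.8018 bits

D_KL(P||Q) = Σ P(x) log₂(P(x)/Q(x))

Computing term by term:
  P(1)·log₂(P(1)/Q(1)) = 0.8705·log₂(0.8705/0.4587) = 0.80460
  P(2)·log₂(P(2)/Q(2)) = 0.0377·log₂(0.0377/0.5091) = -0.14158
  P(3)·log₂(P(3)/Q(3)) = 0.0918·log₂(0.0918/0.0322) = 0.13875

D_KL(P||Q) = 0.80460 - 0.14158 + 0.13875 = 0.80177 ≈ 0.8018 bits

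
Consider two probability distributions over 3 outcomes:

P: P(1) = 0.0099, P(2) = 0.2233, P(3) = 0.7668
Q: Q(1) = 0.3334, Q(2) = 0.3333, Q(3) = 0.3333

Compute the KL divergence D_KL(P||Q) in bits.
0.7425 bits

D_KL(P||Q) = Σ P(x) log₂(P(x)/Q(x))

Computing term by term:
  P(1)·log₂(P(1)/Q(1)) = 0.0099·log₂(0.0099/0.3334) = -0.05023
  P(2)·log₂(P(2)/Q(2)) = 0.2233·log₂(0.2233/0.3333) = -0.12903
  P(3)·log₂(P(3)/Q(3)) = 0.7668·log₂(0.7668/0.3333) = 0.92172

D_KL(P||Q) = -0.05023 - 0.12903 + 0.92172 = 0.74246 ≈ 0.7425 bits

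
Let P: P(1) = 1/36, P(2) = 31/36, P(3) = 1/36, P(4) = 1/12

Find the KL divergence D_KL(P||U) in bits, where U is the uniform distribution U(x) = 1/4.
1.2283 bits

U(i) = 1/4 for all i

D_KL(P||U) = Σ P(x) log₂(P(x) / (1/4))
           = Σ P(x) log₂(P(x)) + log₂(4)
           = log₂(4) - H(P)

H(P) = -Σ P(x) log₂(P(x)):
  -P(1)·log₂(P(1)) = -(1/36)·log₂(1/36) = 0.14361
  -P(2)·log₂(P(2)) = -(31/36)·log₂(31/36) = 0.18577
  -P(3)·log₂(P(3)) = -(1/36)·log₂(1/36) = 0.14361
  -P(4)·log₂(P(4)) = -(1/12)·log₂(1/12) = 0.29875
H(P) = 0.14361 + 0.18577 + 0.14361 + 0.29875 = 0.77174 bits

log₂(4) = 2.00000 bits

D_KL(P||U) = 2.00000 - 0.77174 = 1.22826 ≈ 1.2283 bits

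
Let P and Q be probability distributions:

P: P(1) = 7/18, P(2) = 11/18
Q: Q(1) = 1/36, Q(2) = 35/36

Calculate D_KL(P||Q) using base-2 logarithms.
1.0713 bits

D_KL(P||Q) = Σ P(x) log₂(P(x)/Q(x))

Computing term by term:
  P(1)·log₂(P(1)/Q(1)) = (7/18)·log₂((7/18)/(1/36)) = 1.48064
  P(2)·log₂(P(2)/Q(2)) = (11/18)·log₂((11/18)/(35/36)) = -0.40935

D_KL(P||Q) = 1.48064 - 0.40935 = 1.07129 ≈ 1.0713 bits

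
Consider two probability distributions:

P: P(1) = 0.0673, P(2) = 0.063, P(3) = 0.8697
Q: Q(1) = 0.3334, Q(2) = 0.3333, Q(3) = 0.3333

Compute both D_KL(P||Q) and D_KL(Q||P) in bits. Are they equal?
D_KL(P||Q) = 0.8966 bits, D_KL(Q||P) = 1.1095 bits. No, they are not equal.

D_KL(P||Q) = Σ P(x) log₂(P(x)/Q(x))

Computing term by term:
  P(1)·log₂(P(1)/Q(1)) = 0.0673·log₂(0.0673/0.3334) = -0.15537
  P(2)·log₂(P(2)/Q(2)) = 0.063·log₂(0.063/0.3333) = -0.15141
  P(3)·log₂(P(3)/Q(3)) = 0.8697·log₂(0.8697/0.3333) = 1.20340

D_KL(P||Q) = -0.15537 - 0.15141 + 1.20340 = 0.89662 ≈ 0.8966 bits

D_KL(Q||P) = Σ Q(x) log₂(Q(x)/P(x))

Computing term by term:
  Q(1)·log₂(Q(1)/P(1)) = 0.3334·log₂(0.3334/0.0673) = 0.76968
  Q(2)·log₂(Q(2)/P(2)) = 0.3333·log₂(0.3333/0.063) = 0.80105
  Q(3)·log₂(Q(3)/P(3)) = 0.3333·log₂(0.3333/0.8697) = -0.46119

D_KL(Q||P) = 0.76968 + 0.80105 - 0.46119 = 1.10954 ≈ 1.1095 bits

These are NOT equal (difference: 0.2129 bits). KL divergence is asymmetric: D_KL(P||Q) ≠ D_KL(Q||P) in general.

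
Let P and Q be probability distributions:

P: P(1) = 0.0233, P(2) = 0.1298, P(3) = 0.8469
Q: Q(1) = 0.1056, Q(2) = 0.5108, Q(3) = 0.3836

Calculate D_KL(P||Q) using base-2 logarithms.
0.6603 bits

D_KL(P||Q) = Σ P(x) log₂(P(x)/Q(x))

Computing term by term:
  P(1)·log₂(P(1)/Q(1)) = 0.0233·log₂(0.0233/0.1056) = -0.05080
  P(2)·log₂(P(2)/Q(2)) = 0.1298·log₂(0.1298/0.5108) = -0.25655
  P(3)·log₂(P(3)/Q(3)) = 0.8469·log₂(0.8469/0.3836) = 0.96766

D_KL(P||Q) = -0.05080 - 0.25655 + 0.96766 = 0.66031 ≈ 0.6603 bits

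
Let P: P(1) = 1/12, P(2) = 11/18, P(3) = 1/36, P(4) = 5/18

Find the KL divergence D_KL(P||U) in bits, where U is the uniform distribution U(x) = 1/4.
0.6101 bits

U(i) = 1/4 for all i

D_KL(P||U) = Σ P(x) log₂(P(x) / (1/4))
           = Σ P(x) log₂(P(x)) + log₂(4)
           = log₂(4) - H(P)

H(P) = -Σ P(x) log₂(P(x)):
  -P(1)·log₂(P(1)) = -(1/12)·log₂(1/12) = 0.29875
  -P(2)·log₂(P(2)) = -(11/18)·log₂(11/18) = 0.43419
  -P(3)·log₂(P(3)) = -(1/36)·log₂(1/36) = 0.14361
  -P(4)·log₂(P(4)) = -(5/18)·log₂(5/18) = 0.51333
H(P) = 0.29875 + 0.43419 + 0.14361 + 0.51333 = 1.38988 bits

log₂(4) = 2.00000 bits

D_KL(P||U) = 2.00000 - 1.38988 = 0.61012 ≈ 0.6101 bits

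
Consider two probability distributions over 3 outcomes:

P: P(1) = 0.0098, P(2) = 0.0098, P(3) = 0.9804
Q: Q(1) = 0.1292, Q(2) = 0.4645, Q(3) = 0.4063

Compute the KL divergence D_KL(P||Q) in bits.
1.1549 bits

D_KL(P||Q) = Σ P(x) log₂(P(x)/Q(x))

Computing term by term:
  P(1)·log₂(P(1)/Q(1)) = 0.0098·log₂(0.0098/0.1292) = -0.03646
  P(2)·log₂(P(2)/Q(2)) = 0.0098·log₂(0.0098/0.4645) = -0.05455
  P(3)·log₂(P(3)/Q(3)) = 0.9804·log₂(0.9804/0.4063) = 1.24592

D_KL(P||Q) = -0.03646 - 0.05455 + 1.24592 = 1.15491 ≈ 1.1549 bits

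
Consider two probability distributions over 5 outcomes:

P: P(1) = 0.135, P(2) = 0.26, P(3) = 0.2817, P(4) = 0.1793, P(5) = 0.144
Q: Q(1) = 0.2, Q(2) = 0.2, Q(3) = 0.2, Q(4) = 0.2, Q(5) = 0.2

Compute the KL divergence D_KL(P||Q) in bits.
0.0646 bits

D_KL(P||Q) = Σ P(x) log₂(P(x)/Q(x))

Computing term by term:
  P(1)·log₂(P(1)/Q(1)) = 0.135·log₂(0.135/0.2) = -0.07655
  P(2)·log₂(P(2)/Q(2)) = 0.26·log₂(0.26/0.2) = 0.09841
  P(3)·log₂(P(3)/Q(3)) = 0.2817·log₂(0.2817/0.2) = 0.13920
  P(4)·log₂(P(4)/Q(4)) = 0.1793·log₂(0.1793/0.2) = -0.02826
  P(5)·log₂(P(5)/Q(5)) = 0.144·log₂(0.144/0.2) = -0.06825

D_KL(P||Q) = -0.07655 + 0.09841 + 0.13920 - 0.02826 - 0.06825 = 0.06455 ≈ 0.0646 bits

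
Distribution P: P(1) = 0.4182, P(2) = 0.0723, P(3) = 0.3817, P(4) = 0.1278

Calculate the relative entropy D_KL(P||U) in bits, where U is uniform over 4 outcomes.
0.2903 bits

U(i) = 1/4 for all i

D_KL(P||U) = Σ P(x) log₂(P(x) / (1/4))
           = Σ P(x) log₂(P(x)) + log₂(4)
           = log₂(4) - H(P)

H(P) = -Σ P(x) log₂(P(x)):
  -P(1)·log₂(P(1)) = -(0.4182)·log₂(0.4182) = 0.52598
  -P(2)·log₂(P(2)) = -(0.0723)·log₂(0.0723) = 0.27401
  -P(3)·log₂(P(3)) = -(0.3817)·log₂(0.3817) = 0.53037
  -P(4)·log₂(P(4)) = -(0.1278)·log₂(0.1278) = 0.37932
H(P) = 0.52598 + 0.27401 + 0.53037 + 0.37932 = 1.70968 bits

log₂(4) = 2.00000 bits

D_KL(P||U) = 2.00000 - 1.70968 = 0.29032 ≈ 0.2903 bits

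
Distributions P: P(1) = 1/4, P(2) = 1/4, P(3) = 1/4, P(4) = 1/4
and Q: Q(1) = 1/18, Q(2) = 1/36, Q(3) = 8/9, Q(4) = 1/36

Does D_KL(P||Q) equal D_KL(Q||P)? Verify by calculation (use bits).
D_KL(P||Q) = 1.6699 bits, D_KL(Q||P) = 1.3301 bits. No — D_KL(P||Q) ≠ D_KL(Q||P) for this pair.

D_KL(P||Q) = Σ P(x) log₂(P(x)/Q(x))

Computing term by term:
  P(1)·log₂(P(1)/Q(1)) = (1/4)·log₂((1/4)/(1/18)) = 0.54248
  P(2)·log₂(P(2)/Q(2)) = (1/4)·log₂((1/4)/(1/36)) = 0.79248
  P(3)·log₂(P(3)/Q(3)) = (1/4)·log₂((1/4)/(8/9)) = -0.45752
  P(4)·log₂(P(4)/Q(4)) = (1/4)·log₂((1/4)/(1/36)) = 0.79248

D_KL(P||Q) = 0.54248 + 0.79248 - 0.45752 + 0.79248 = 1.66992 ≈ 1.6699 bits

D_KL(Q||P) = Σ Q(x) log₂(Q(x)/P(x))

Computing term by term:
  Q(1)·log₂(Q(1)/P(1)) = (1/18)·log₂((1/18)/(1/4)) = -0.12055
  Q(2)·log₂(Q(2)/P(2)) = (1/36)·log₂((1/36)/(1/4)) = -0.08805
  Q(3)·log₂(Q(3)/P(3)) = (8/9)·log₂((8/9)/(1/4)) = 1.62673
  Q(4)·log₂(Q(4)/P(4)) = (1/36)·log₂((1/36)/(1/4)) = -0.08805

D_KL(Q||P) = -0.12055 - 0.08805 + 1.62673 - 0.08805 = 1.33008 ≈ 1.3301 bits

These are NOT equal (difference: 0.3398 bits). KL divergence is asymmetric: D_KL(P||Q) ≠ D_KL(Q||P) in general.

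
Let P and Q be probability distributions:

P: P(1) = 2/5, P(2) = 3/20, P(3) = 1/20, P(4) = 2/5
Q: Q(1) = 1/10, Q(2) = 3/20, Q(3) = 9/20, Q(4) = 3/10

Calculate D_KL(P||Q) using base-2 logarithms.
0.8075 bits

D_KL(P||Q) = Σ P(x) log₂(P(x)/Q(x))

Computing term by term:
  P(1)·log₂(P(1)/Q(1)) = (2/5)·log₂((2/5)/(1/10)) = 0.80000
  P(2)·log₂(P(2)/Q(2)) = (3/20)·log₂((3/20)/(3/20)) = 0.00000
  P(3)·log₂(P(3)/Q(3)) = (1/20)·log₂((1/20)/(9/20)) = -0.15850
  P(4)·log₂(P(4)/Q(4)) = (2/5)·log₂((2/5)/(3/10)) = 0.16601

D_KL(P||Q) = 0.80000 + 0.00000 - 0.15850 + 0.16601 = 0.80751 ≈ 0.8075 bits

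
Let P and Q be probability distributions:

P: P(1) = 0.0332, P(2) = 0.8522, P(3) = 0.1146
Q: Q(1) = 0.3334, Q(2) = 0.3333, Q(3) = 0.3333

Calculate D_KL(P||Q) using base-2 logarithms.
0.8672 bits

D_KL(P||Q) = Σ P(x) log₂(P(x)/Q(x))

Computing term by term:
  P(1)·log₂(P(1)/Q(1)) = 0.0332·log₂(0.0332/0.3334) = -0.11049
  P(2)·log₂(P(2)/Q(2)) = 0.8522·log₂(0.8522/0.3333) = 1.15419
  P(3)·log₂(P(3)/Q(3)) = 0.1146·log₂(0.1146/0.3333) = -0.17651

D_KL(P||Q) = -0.11049 + 1.15419 - 0.17651 = 0.86719 ≈ 0.8672 bits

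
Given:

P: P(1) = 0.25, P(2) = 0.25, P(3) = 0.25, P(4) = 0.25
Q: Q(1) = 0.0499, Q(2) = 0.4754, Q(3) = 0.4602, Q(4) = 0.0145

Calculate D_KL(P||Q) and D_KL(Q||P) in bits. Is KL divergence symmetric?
D_KL(P||Q) = 1.1563 bits, D_KL(Q||P) = 0.6704 bits. No, KL divergence is not symmetric.

D_KL(P||Q) = Σ P(x) log₂(P(x)/Q(x))

Computing term by term:
  P(1)·log₂(P(1)/Q(1)) = 0.25·log₂(0.25/0.0499) = 0.58120
  P(2)·log₂(P(2)/Q(2)) = 0.25·log₂(0.25/0.4754) = -0.23180
  P(3)·log₂(P(3)/Q(3)) = 0.25·log₂(0.25/0.4602) = -0.22008
  P(4)·log₂(P(4)/Q(4)) = 0.25·log₂(0.25/0.0145) = 1.02695

D_KL(P||Q) = 0.58120 - 0.23180 - 0.22008 + 1.02695 = 1.15627 ≈ 1.1563 bits

D_KL(Q||P) = Σ Q(x) log₂(Q(x)/P(x))

Computing term by term:
  Q(1)·log₂(Q(1)/P(1)) = 0.0499·log₂(0.0499/0.25) = -0.11601
  Q(2)·log₂(Q(2)/P(2)) = 0.4754·log₂(0.4754/0.25) = 0.44080
  Q(3)·log₂(Q(3)/P(3)) = 0.4602·log₂(0.4602/0.25) = 0.40513
  Q(4)·log₂(Q(4)/P(4)) = 0.0145·log₂(0.0145/0.25) = -0.05956

D_KL(Q||P) = -0.11601 + 0.44080 + 0.40513 - 0.05956 = 0.67036 ≈ 0.6704 bits

These are NOT equal (difference: 0.4859 bits). KL divergence is asymmetric: D_KL(P||Q) ≠ D_KL(Q||P) in general.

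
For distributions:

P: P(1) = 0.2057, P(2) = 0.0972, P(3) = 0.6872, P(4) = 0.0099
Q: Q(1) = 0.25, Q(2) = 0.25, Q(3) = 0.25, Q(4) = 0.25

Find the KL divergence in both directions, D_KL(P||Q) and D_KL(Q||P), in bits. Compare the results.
D_KL(P||Q) = 0.7660 bits, D_KL(Q||P) = 1.2110 bits. D_KL(Q||P) is larger than D_KL(P||Q) by 0.4450 bits; the two directions differ.

D_KL(P||Q) = Σ P(x) log₂(P(x)/Q(x))

Computing term by term:
  P(1)·log₂(P(1)/Q(1)) = 0.2057·log₂(0.2057/0.25) = -0.05788
  P(2)·log₂(P(2)/Q(2)) = 0.0972·log₂(0.0972/0.25) = -0.13247
  P(3)·log₂(P(3)/Q(3)) = 0.6872·log₂(0.6872/0.25) = 1.00249
  P(4)·log₂(P(4)/Q(4)) = 0.0099·log₂(0.0099/0.25) = -0.04612

D_KL(P||Q) = -0.05788 - 0.13247 + 1.00249 - 0.04612 = 0.76602 ≈ 0.7660 bits

D_KL(Q||P) = Σ Q(x) log₂(Q(x)/P(x))

Computing term by term:
  Q(1)·log₂(Q(1)/P(1)) = 0.25·log₂(0.25/0.2057) = 0.07035
  Q(2)·log₂(Q(2)/P(2)) = 0.25·log₂(0.25/0.0972) = 0.34072
  Q(3)·log₂(Q(3)/P(3)) = 0.25·log₂(0.25/0.6872) = -0.36470
  Q(4)·log₂(Q(4)/P(4)) = 0.25·log₂(0.25/0.0099) = 1.16459

D_KL(Q||P) = 0.07035 + 0.34072 - 0.36470 + 1.16459 = 1.21096 ≈ 1.2110 bits

These are NOT equal (difference: 0.4450 bits). KL divergence is asymmetric: D_KL(P||Q) ≠ D_KL(Q||P) in general.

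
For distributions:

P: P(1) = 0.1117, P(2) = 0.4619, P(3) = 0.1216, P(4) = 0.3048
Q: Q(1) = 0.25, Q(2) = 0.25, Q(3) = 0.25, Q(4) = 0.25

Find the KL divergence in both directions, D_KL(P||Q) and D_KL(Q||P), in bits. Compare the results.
D_KL(P||Q) = 0.2400 bits, D_KL(Q||P) = 0.2576 bits. D_KL(Q||P) is larger than D_KL(P||Q) by 0.0176 bits; the two directions differ.

D_KL(P||Q) = Σ P(x) log₂(P(x)/Q(x))

Computing term by term:
  P(1)·log₂(P(1)/Q(1)) = 0.1117·log₂(0.1117/0.25) = -0.12983
  P(2)·log₂(P(2)/Q(2)) = 0.4619·log₂(0.4619/0.25) = 0.40908
  P(3)·log₂(P(3)/Q(3)) = 0.1216·log₂(0.1216/0.25) = -0.12644
  P(4)·log₂(P(4)/Q(4)) = 0.3048·log₂(0.3048/0.25) = 0.08715

D_KL(P||Q) = -0.12983 + 0.40908 - 0.12644 + 0.08715 = 0.23996 ≈ 0.2400 bits

D_KL(Q||P) = Σ Q(x) log₂(Q(x)/P(x))

Computing term by term:
  Q(1)·log₂(Q(1)/P(1)) = 0.25·log₂(0.25/0.1117) = 0.29057
  Q(2)·log₂(Q(2)/P(2)) = 0.25·log₂(0.25/0.4619) = -0.22141
  Q(3)·log₂(Q(3)/P(3)) = 0.25·log₂(0.25/0.1216) = 0.25995
  Q(4)·log₂(Q(4)/P(4)) = 0.25·log₂(0.25/0.3048) = -0.07148

D_KL(Q||P) = 0.29057 - 0.22141 + 0.25995 - 0.07148 = 0.25763 ≈ 0.2576 bits

These are NOT equal (difference: 0.0176 bits). KL divergence is asymmetric: D_KL(P||Q) ≠ D_KL(Q||P) in general.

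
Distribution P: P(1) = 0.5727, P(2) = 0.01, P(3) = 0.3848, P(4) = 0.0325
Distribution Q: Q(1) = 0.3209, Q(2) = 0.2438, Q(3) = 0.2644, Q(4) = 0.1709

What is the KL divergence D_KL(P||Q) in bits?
0.5630 bits

D_KL(P||Q) = Σ P(x) log₂(P(x)/Q(x))

Computing term by term:
  P(1)·log₂(P(1)/Q(1)) = 0.5727·log₂(0.5727/0.3209) = 0.47858
  P(2)·log₂(P(2)/Q(2)) = 0.01·log₂(0.01/0.2438) = -0.04608
  P(3)·log₂(P(3)/Q(3)) = 0.3848·log₂(0.3848/0.2644) = 0.20833
  P(4)·log₂(P(4)/Q(4)) = 0.0325·log₂(0.0325/0.1709) = -0.07783

D_KL(P||Q) = 0.47858 - 0.04608 + 0.20833 - 0.07783 = 0.56300 ≈ 0.5630 bits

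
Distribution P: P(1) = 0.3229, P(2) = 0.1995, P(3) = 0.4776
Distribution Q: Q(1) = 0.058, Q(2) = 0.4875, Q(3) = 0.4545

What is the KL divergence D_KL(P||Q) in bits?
0.5768 bits

D_KL(P||Q) = Σ P(x) log₂(P(x)/Q(x))

Computing term by term:
  P(1)·log₂(P(1)/Q(1)) = 0.3229·log₂(0.3229/0.058) = 0.79981
  P(2)·log₂(P(2)/Q(2)) = 0.1995·log₂(0.1995/0.4875) = -0.25716
  P(3)·log₂(P(3)/Q(3)) = 0.4776·log₂(0.4776/0.4545) = 0.03416

D_KL(P||Q) = 0.79981 - 0.25716 + 0.03416 = 0.57681 ≈ 0.5768 bits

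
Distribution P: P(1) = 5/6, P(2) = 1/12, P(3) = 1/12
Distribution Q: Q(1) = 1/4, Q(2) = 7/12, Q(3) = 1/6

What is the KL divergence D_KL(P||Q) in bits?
1.1302 bits

D_KL(P||Q) = Σ P(x) log₂(P(x)/Q(x))

Computing term by term:
  P(1)·log₂(P(1)/Q(1)) = (5/6)·log₂((5/6)/(1/4)) = 1.44747
  P(2)·log₂(P(2)/Q(2)) = (1/12)·log₂((1/12)/(7/12)) = -0.23395
  P(3)·log₂(P(3)/Q(3)) = (1/12)·log₂((1/12)/(1/6)) = -0.08333

D_KL(P||Q) = 1.44747 - 0.23395 - 0.08333 = 1.13019 ≈ 1.1302 bits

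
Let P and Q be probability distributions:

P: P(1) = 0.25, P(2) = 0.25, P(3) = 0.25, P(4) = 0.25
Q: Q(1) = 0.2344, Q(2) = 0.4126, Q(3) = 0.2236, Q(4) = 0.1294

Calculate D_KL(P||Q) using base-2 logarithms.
0.1203 bits

D_KL(P||Q) = Σ P(x) log₂(P(x)/Q(x))

Computing term by term:
  P(1)·log₂(P(1)/Q(1)) = 0.25·log₂(0.25/0.2344) = 0.02324
  P(2)·log₂(P(2)/Q(2)) = 0.25·log₂(0.25/0.4126) = -0.18070
  P(3)·log₂(P(3)/Q(3)) = 0.25·log₂(0.25/0.2236) = 0.04025
  P(4)·log₂(P(4)/Q(4)) = 0.25·log₂(0.25/0.1294) = 0.23752

D_KL(P||Q) = 0.02324 - 0.18070 + 0.04025 + 0.23752 = 0.12031 ≈ 0.1203 bits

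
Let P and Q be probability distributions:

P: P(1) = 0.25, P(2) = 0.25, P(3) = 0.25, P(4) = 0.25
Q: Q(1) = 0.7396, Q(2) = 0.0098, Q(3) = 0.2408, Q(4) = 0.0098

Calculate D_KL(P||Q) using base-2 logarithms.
1.9588 bits

D_KL(P||Q) = Σ P(x) log₂(P(x)/Q(x))

Computing term by term:
  P(1)·log₂(P(1)/Q(1)) = 0.25·log₂(0.25/0.7396) = -0.39120
  P(2)·log₂(P(2)/Q(2)) = 0.25·log₂(0.25/0.0098) = 1.16825
  P(3)·log₂(P(3)/Q(3)) = 0.25·log₂(0.25/0.2408) = 0.01352
  P(4)·log₂(P(4)/Q(4)) = 0.25·log₂(0.25/0.0098) = 1.16825

D_KL(P||Q) = -0.39120 + 1.16825 + 0.01352 + 1.16825 = 1.95882 ≈ 1.9588 bits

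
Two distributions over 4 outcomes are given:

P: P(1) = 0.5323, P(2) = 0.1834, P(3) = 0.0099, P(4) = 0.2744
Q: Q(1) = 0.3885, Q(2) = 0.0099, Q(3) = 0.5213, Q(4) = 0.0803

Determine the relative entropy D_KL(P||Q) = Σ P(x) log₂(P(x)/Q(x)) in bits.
1.4441 bits

D_KL(P||Q) = Σ P(x) log₂(P(x)/Q(x))

Computing term by term:
  P(1)·log₂(P(1)/Q(1)) = 0.5323·log₂(0.5323/0.3885) = 0.24184
  P(2)·log₂(P(2)/Q(2)) = 0.1834·log₂(0.1834/0.0099) = 0.77237
  P(3)·log₂(P(3)/Q(3)) = 0.0099·log₂(0.0099/0.5213) = -0.05661
  P(4)·log₂(P(4)/Q(4)) = 0.2744·log₂(0.2744/0.0803) = 0.48646

D_KL(P||Q) = 0.24184 + 0.77237 - 0.05661 + 0.48646 = 1.44406 ≈ 1.4441 bits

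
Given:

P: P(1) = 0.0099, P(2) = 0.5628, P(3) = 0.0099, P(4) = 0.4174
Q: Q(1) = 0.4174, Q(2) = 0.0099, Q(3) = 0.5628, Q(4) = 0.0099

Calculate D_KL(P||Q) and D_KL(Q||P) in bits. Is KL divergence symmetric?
D_KL(P||Q) = 5.4225 bits, D_KL(Q||P) = 5.4225 bits. The two values coincide for this particular pair, but no — KL divergence is not symmetric in general.

D_KL(P||Q) = Σ P(x) log₂(P(x)/Q(x))

Computing term by term:
  P(1)·log₂(P(1)/Q(1)) = 0.0099·log₂(0.0099/0.4174) = -0.05344
  P(2)·log₂(P(2)/Q(2)) = 0.5628·log₂(0.5628/0.0099) = 3.28059
  P(3)·log₂(P(3)/Q(3)) = 0.0099·log₂(0.0099/0.5628) = -0.05771
  P(4)·log₂(P(4)/Q(4)) = 0.4174·log₂(0.4174/0.0099) = 2.25307

D_KL(P||Q) = -0.05344 + 3.28059 - 0.05771 + 2.25307 = 5.42251 ≈ 5.4225 bits

D_KL(Q||P) = Σ Q(x) log₂(Q(x)/P(x))

Computing term by term:
  Q(1)·log₂(Q(1)/P(1)) = 0.4174·log₂(0.4174/0.0099) = 2.25307
  Q(2)·log₂(Q(2)/P(2)) = 0.0099·log₂(0.0099/0.5628) = -0.05771
  Q(3)·log₂(Q(3)/P(3)) = 0.5628·log₂(0.5628/0.0099) = 3.28059
  Q(4)·log₂(Q(4)/P(4)) = 0.0099·log₂(0.0099/0.4174) = -0.05344

D_KL(Q||P) = 2.25307 - 0.05771 + 3.28059 - 0.05344 = 5.42251 ≈ 5.4225 bits

These ARE equal here. Q is P with outcomes relabeled (Q(1) = P(4), Q(2) = P(3), Q(3) = P(2), Q(4) = P(1)) by a relabeling that is its own inverse, so the two sums contain exactly the same terms in a different order. This is a special case — KL divergence is not symmetric in general: D_KL(P||Q) ≠ D_KL(Q||P) for most P, Q.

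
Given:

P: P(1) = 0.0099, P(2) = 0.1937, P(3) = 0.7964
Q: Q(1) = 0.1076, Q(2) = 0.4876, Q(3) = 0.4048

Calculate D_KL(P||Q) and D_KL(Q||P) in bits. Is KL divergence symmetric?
D_KL(P||Q) = 0.4855 bits, D_KL(Q||P) = 0.6246 bits. No, KL divergence is not symmetric.

D_KL(P||Q) = Σ P(x) log₂(P(x)/Q(x))

Computing term by term:
  P(1)·log₂(P(1)/Q(1)) = 0.0099·log₂(0.0099/0.1076) = -0.03408
  P(2)·log₂(P(2)/Q(2)) = 0.1937·log₂(0.1937/0.4876) = -0.25798
  P(3)·log₂(P(3)/Q(3)) = 0.7964·log₂(0.7964/0.4048) = 0.77751

D_KL(P||Q) = -0.03408 - 0.25798 + 0.77751 = 0.48545 ≈ 0.4855 bits

D_KL(Q||P) = Σ Q(x) log₂(Q(x)/P(x))

Computing term by term:
  Q(1)·log₂(Q(1)/P(1)) = 0.1076·log₂(0.1076/0.0099) = 0.37037
  Q(2)·log₂(Q(2)/P(2)) = 0.4876·log₂(0.4876/0.1937) = 0.64942
  Q(3)·log₂(Q(3)/P(3)) = 0.4048·log₂(0.4048/0.7964) = -0.39520

D_KL(Q||P) = 0.37037 + 0.64942 - 0.39520 = 0.62459 ≈ 0.6246 bits

These are NOT equal (difference: 0.1391 bits). KL divergence is asymmetric: D_KL(P||Q) ≠ D_KL(Q||P) in general.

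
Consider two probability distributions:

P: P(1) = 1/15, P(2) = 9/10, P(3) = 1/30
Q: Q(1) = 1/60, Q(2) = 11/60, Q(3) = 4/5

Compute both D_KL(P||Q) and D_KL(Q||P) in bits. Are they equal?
D_KL(P||Q) = 2.0464 bits, D_KL(Q||P) = 3.2138 bits. No, they are not equal.

D_KL(P||Q) = Σ P(x) log₂(P(x)/Q(x))

Computing term by term:
  P(1)·log₂(P(1)/Q(1)) = (1/15)·log₂((1/15)/(1/60)) = 0.13333
  P(2)·log₂(P(2)/Q(2)) = (9/10)·log₂((9/10)/(11/60)) = 2.06591
  P(3)·log₂(P(3)/Q(3)) = (1/30)·log₂((1/30)/(4/5)) = -0.15283

D_KL(P||Q) = 0.13333 + 2.06591 - 0.15283 = 2.04641 ≈ 2.0464 bits

D_KL(Q||P) = Σ Q(x) log₂(Q(x)/P(x))

Computing term by term:
  Q(1)·log₂(Q(1)/P(1)) = (1/60)·log₂((1/60)/(1/15)) = -0.03333
  Q(2)·log₂(Q(2)/P(2)) = (11/60)·log₂((11/60)/(9/10)) = -0.42083
  Q(3)·log₂(Q(3)/P(3)) = (4/5)·log₂((4/5)/(1/30)) = 3.66797

D_KL(Q||P) = -0.03333 - 0.42083 + 3.66797 = 3.21381 ≈ 3.2138 bits

These are NOT equal (difference: 1.1674 bits). KL divergence is asymmetric: D_KL(P||Q) ≠ D_KL(Q||P) in general.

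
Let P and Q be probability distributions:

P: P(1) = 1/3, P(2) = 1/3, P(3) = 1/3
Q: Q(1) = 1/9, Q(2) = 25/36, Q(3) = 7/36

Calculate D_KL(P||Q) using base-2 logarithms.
0.4346 bits

D_KL(P||Q) = Σ P(x) log₂(P(x)/Q(x))

Computing term by term:
  P(1)·log₂(P(1)/Q(1)) = (1/3)·log₂((1/3)/(1/9)) = 0.52832
  P(2)·log₂(P(2)/Q(2)) = (1/3)·log₂((1/3)/(25/36)) = -0.35296
  P(3)·log₂(P(3)/Q(3)) = (1/3)·log₂((1/3)/(7/36)) = 0.25920

D_KL(P||Q) = 0.52832 - 0.35296 + 0.25920 = 0.43456 ≈ 0.4346 bits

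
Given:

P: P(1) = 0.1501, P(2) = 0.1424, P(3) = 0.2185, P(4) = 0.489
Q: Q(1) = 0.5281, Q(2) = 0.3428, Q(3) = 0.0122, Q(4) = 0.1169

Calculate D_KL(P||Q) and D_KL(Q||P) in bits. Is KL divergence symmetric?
D_KL(P||Q) = 1.4662 bits, D_KL(Q||P) = 1.1008 bits. No, KL divergence is not symmetric.

D_KL(P||Q) = Σ P(x) log₂(P(x)/Q(x))

Computing term by term:
  P(1)·log₂(P(1)/Q(1)) = 0.1501·log₂(0.1501/0.5281) = -0.27241
  P(2)·log₂(P(2)/Q(2)) = 0.1424·log₂(0.1424/0.3428) = -0.18048
  P(3)·log₂(P(3)/Q(3)) = 0.2185·log₂(0.2185/0.0122) = 0.90955
  P(4)·log₂(P(4)/Q(4)) = 0.489·log₂(0.489/0.1169) = 1.00957

D_KL(P||Q) = -0.27241 - 0.18048 + 0.90955 + 1.00957 = 1.46623 ≈ 1.4662 bits

D_KL(Q||P) = Σ Q(x) log₂(Q(x)/P(x))

Computing term by term:
  Q(1)·log₂(Q(1)/P(1)) = 0.5281·log₂(0.5281/0.1501) = 0.95844
  Q(2)·log₂(Q(2)/P(2)) = 0.3428·log₂(0.3428/0.1424) = 0.43447
  Q(3)·log₂(Q(3)/P(3)) = 0.0122·log₂(0.0122/0.2185) = -0.05078
  Q(4)·log₂(Q(4)/P(4)) = 0.1169·log₂(0.1169/0.489) = -0.24135

D_KL(Q||P) = 0.95844 + 0.43447 - 0.05078 - 0.24135 = 1.10078 ≈ 1.1008 bits

These are NOT equal (difference: 0.3654 bits). KL divergence is asymmetric: D_KL(P||Q) ≠ D_KL(Q||P) in general.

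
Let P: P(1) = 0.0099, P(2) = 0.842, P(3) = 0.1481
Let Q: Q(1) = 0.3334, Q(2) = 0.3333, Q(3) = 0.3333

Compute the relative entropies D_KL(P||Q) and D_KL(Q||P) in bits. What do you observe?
D_KL(P||Q) = 0.9022 bits, D_KL(Q||P) = 1.6360 bits. The two directions give different values (D_KL(Q||P) exceeds D_KL(P||Q) by 0.7338 bits): KL divergence is asymmetric.

D_KL(P||Q) = Σ P(x) log₂(P(x)/Q(x))

Computing term by term:
  P(1)·log₂(P(1)/Q(1)) = 0.0099·log₂(0.0099/0.3334) = -0.05023
  P(2)·log₂(P(2)/Q(2)) = 0.842·log₂(0.842/0.3333) = 1.12575
  P(3)·log₂(P(3)/Q(3)) = 0.1481·log₂(0.1481/0.3333) = -0.17331

D_KL(P||Q) = -0.05023 + 1.12575 - 0.17331 = 0.90221 ≈ 0.9022 bits

D_KL(Q||P) = Σ Q(x) log₂(Q(x)/P(x))

Computing term by term:
  Q(1)·log₂(Q(1)/P(1)) = 0.3334·log₂(0.3334/0.0099) = 1.69157
  Q(2)·log₂(Q(2)/P(2)) = 0.3333·log₂(0.3333/0.842) = -0.44562
  Q(3)·log₂(Q(3)/P(3)) = 0.3333·log₂(0.3333/0.1481) = 0.39004

D_KL(Q||P) = 1.69157 - 0.44562 + 0.39004 = 1.63599 ≈ 1.6360 bits

These are NOT equal (difference: 0.7338 bits). KL divergence is asymmetric: D_KL(P||Q) ≠ D_KL(Q||P) in general.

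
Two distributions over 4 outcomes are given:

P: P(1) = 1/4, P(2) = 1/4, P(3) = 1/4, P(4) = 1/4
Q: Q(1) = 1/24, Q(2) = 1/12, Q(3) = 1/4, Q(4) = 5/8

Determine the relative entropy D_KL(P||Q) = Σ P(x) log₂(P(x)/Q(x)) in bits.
0.7120 bits

D_KL(P||Q) = Σ P(x) log₂(P(x)/Q(x))

Computing term by term:
  P(1)·log₂(P(1)/Q(1)) = (1/4)·log₂((1/4)/(1/24)) = 0.64624
  P(2)·log₂(P(2)/Q(2)) = (1/4)·log₂((1/4)/(1/12)) = 0.39624
  P(3)·log₂(P(3)/Q(3)) = (1/4)·log₂((1/4)/(1/4)) = 0.00000
  P(4)·log₂(P(4)/Q(4)) = (1/4)·log₂((1/4)/(5/8)) = -0.33048

D_KL(P||Q) = 0.64624 + 0.39624 + 0.00000 - 0.33048 = 0.71200 ≈ 0.7120 bits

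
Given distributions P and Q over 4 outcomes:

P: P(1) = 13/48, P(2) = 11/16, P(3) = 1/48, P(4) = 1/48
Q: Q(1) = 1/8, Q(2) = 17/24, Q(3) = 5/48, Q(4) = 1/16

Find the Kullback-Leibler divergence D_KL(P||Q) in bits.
0.1911 bits

D_KL(P||Q) = Σ P(x) log₂(P(x)/Q(x))

Computing term by term:
  P(1)·log₂(P(1)/Q(1)) = (13/48)·log₂((13/48)/(1/8)) = 0.30211
  P(2)·log₂(P(2)/Q(2)) = (11/16)·log₂((11/16)/(17/24)) = -0.02961
  P(3)·log₂(P(3)/Q(3)) = (1/48)·log₂((1/48)/(5/48)) = -0.04837
  P(4)·log₂(P(4)/Q(4)) = (1/48)·log₂((1/48)/(1/16)) = -0.03302

D_KL(P||Q) = 0.30211 - 0.02961 - 0.04837 - 0.03302 = 0.19111 ≈ 0.1911 bits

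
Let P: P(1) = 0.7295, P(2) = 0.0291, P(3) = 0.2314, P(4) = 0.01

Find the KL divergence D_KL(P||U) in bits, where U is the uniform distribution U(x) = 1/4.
0.9645 bits

U(i) = 1/4 for all i

D_KL(P||U) = Σ P(x) log₂(P(x) / (1/4))
           = Σ P(x) log₂(P(x)) + log₂(4)
           = log₂(4) - H(P)

H(P) = -Σ P(x) log₂(P(x)):
  -P(1)·log₂(P(1)) = -(0.7295)·log₂(0.7295) = 0.33194
  -P(2)·log₂(P(2)) = -(0.0291)·log₂(0.0291) = 0.14849
  -P(3)·log₂(P(3)) = -(0.2314)·log₂(0.2314) = 0.48861
  -P(4)·log₂(P(4)) = -(0.01)·log₂(0.01) = 0.06644
H(P) = 0.33194 + 0.14849 + 0.48861 + 0.06644 = 1.03548 bits

log₂(4) = 2.00000 bits

D_KL(P||U) = 2.00000 - 1.03548 = 0.96452 ≈ 0.9645 bits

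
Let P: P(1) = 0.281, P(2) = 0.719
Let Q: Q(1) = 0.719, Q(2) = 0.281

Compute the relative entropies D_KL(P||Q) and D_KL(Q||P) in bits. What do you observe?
D_KL(P||Q) = 0.5937 bits, D_KL(Q||P) = 0.5937 bits. The two directions give the same value here, because Q is a self-inverse relabeling of P; in general KL divergence is asymmetric.

D_KL(P||Q) = Σ P(x) log₂(P(x)/Q(x))

Computing term by term:
  P(1)·log₂(P(1)/Q(1)) = 0.281·log₂(0.281/0.719) = -0.38087
  P(2)·log₂(P(2)/Q(2)) = 0.719·log₂(0.719/0.281) = 0.97455

D_KL(P||Q) = -0.38087 + 0.97455 = 0.59368 ≈ 0.5937 bits

D_KL(Q||P) = Σ Q(x) log₂(Q(x)/P(x))

Computing term by term:
  Q(1)·log₂(Q(1)/P(1)) = 0.719·log₂(0.719/0.281) = 0.97455
  Q(2)·log₂(Q(2)/P(2)) = 0.281·log₂(0.281/0.719) = -0.38087

D_KL(Q||P) = 0.97455 - 0.38087 = 0.59368 ≈ 0.5937 bits

These ARE equal here. Q is P with outcomes relabeled (Q(1) = P(2), Q(2) = P(1)) by a relabeling that is its own inverse, so the two sums contain exactly the same terms in a different order. This is a special case — KL divergence is not symmetric in general: D_KL(P||Q) ≠ D_KL(Q||P) for most P, Q.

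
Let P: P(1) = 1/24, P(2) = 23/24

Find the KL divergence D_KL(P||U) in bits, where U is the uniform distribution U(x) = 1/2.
0.7501 bits

U(i) = 1/2 for all i

D_KL(P||U) = Σ P(x) log₂(P(x) / (1/2))
           = Σ P(x) log₂(P(x)) + log₂(2)
           = log₂(2) - H(P)

H(P) = -Σ P(x) log₂(P(x)):
  -P(1)·log₂(P(1)) = -(1/24)·log₂(1/24) = 0.19104
  -P(2)·log₂(P(2)) = -(23/24)·log₂(23/24) = 0.05884
H(P) = 0.19104 + 0.05884 = 0.24988 bits

log₂(2) = 1.00000 bits

D_KL(P||U) = 1.00000 - 0.24988 = 0.75012 ≈ 0.7501 bits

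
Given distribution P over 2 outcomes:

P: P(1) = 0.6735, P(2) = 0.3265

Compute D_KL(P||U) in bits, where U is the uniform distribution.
0.0887 bits

U(i) = 1/2 for all i

D_KL(P||U) = Σ P(x) log₂(P(x) / (1/2))
           = Σ P(x) log₂(P(x)) + log₂(2)
           = log₂(2) - H(P)

H(P) = -Σ P(x) log₂(P(x)):
  -P(1)·log₂(P(1)) = -(0.6735)·log₂(0.6735) = 0.38406
  -P(2)·log₂(P(2)) = -(0.3265)·log₂(0.3265) = 0.52725
H(P) = 0.38406 + 0.52725 = 0.91131 bits

log₂(2) = 1.00000 bits

D_KL(P||U) = 1.00000 - 0.91131 = 0.08869 ≈ 0.0887 bits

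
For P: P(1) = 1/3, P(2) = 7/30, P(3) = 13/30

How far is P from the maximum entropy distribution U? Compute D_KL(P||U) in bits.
0.0440 bits

U(i) = 1/3 for all i

D_KL(P||U) = Σ P(x) log₂(P(x) / (1/3))
           = Σ P(x) log₂(P(x)) + log₂(3)
           = log₂(3) - H(P)

H(P) = -Σ P(x) log₂(P(x)):
  -P(1)·log₂(P(1)) = -(1/3)·log₂(1/3) = 0.52832
  -P(2)·log₂(P(2)) = -(7/30)·log₂(7/30) = 0.48989
  -P(3)·log₂(P(3)) = -(13/30)·log₂(13/30) = 0.52280
H(P) = 0.52832 + 0.48989 + 0.52280 = 1.54101 bits

log₂(3) = 1.58496 bits

D_KL(P||U) = 1.58496 - 1.54101 = 0.04395 ≈ 0.0440 bits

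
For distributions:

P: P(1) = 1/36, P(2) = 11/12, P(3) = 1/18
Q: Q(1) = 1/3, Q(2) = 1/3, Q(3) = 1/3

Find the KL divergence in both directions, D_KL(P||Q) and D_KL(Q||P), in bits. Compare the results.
D_KL(P||Q) = 1.0946 bits, D_KL(Q||P) = 1.5702 bits. D_KL(Q||P) is larger than D_KL(P||Q) by 0.4756 bits; the two directions differ.

D_KL(P||Q) = Σ P(x) log₂(P(x)/Q(x))

Computing term by term:
  P(1)·log₂(P(1)/Q(1)) = (1/36)·log₂((1/36)/(1/3)) = -0.09958
  P(2)·log₂(P(2)/Q(2)) = (11/12)·log₂((11/12)/(1/3)) = 1.33781
  P(3)·log₂(P(3)/Q(3)) = (1/18)·log₂((1/18)/(1/3)) = -0.14361

D_KL(P||Q) = -0.09958 + 1.33781 - 0.14361 = 1.09462 ≈ 1.0946 bits

D_KL(Q||P) = Σ Q(x) log₂(Q(x)/P(x))

Computing term by term:
  Q(1)·log₂(Q(1)/P(1)) = (1/3)·log₂((1/3)/(1/36)) = 1.19499
  Q(2)·log₂(Q(2)/P(2)) = (1/3)·log₂((1/3)/(11/12)) = -0.48648
  Q(3)·log₂(Q(3)/P(3)) = (1/3)·log₂((1/3)/(1/18)) = 0.86165

D_KL(Q||P) = 1.19499 - 0.48648 + 0.86165 = 1.57016 ≈ 1.5702 bits

These are NOT equal (difference: 0.4756 bits). KL divergence is asymmetric: D_KL(P||Q) ≠ D_KL(Q||P) in general.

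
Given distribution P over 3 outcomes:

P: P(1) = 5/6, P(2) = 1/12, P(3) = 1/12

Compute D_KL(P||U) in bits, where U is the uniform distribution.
0.7683 bits

U(i) = 1/3 for all i

D_KL(P||U) = Σ P(x) log₂(P(x) / (1/3))
           = Σ P(x) log₂(P(x)) + log₂(3)
           = log₂(3) - H(P)

H(P) = -Σ P(x) log₂(P(x)):
  -P(1)·log₂(P(1)) = -(5/6)·log₂(5/6) = 0.21920
  -P(2)·log₂(P(2)) = -(1/12)·log₂(1/12) = 0.29875
  -P(3)·log₂(P(3)) = -(1/12)·log₂(1/12) = 0.29875
H(P) = 0.21920 + 0.29875 + 0.29875 = 0.81670 bits

log₂(3) = 1.58496 bits

D_KL(P||U) = 1.58496 - 0.81670 = 0.76826 ≈ 0.7683 bits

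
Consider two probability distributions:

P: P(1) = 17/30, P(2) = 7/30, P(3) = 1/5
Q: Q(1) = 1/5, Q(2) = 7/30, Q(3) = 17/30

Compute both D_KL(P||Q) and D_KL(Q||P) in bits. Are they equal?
D_KL(P||Q) = 0.5509 bits, D_KL(Q||P) = 0.5509 bits. Yes, in this case they are equal (although KL divergence is not symmetric in general).

D_KL(P||Q) = Σ P(x) log₂(P(x)/Q(x))

Computing term by term:
  P(1)·log₂(P(1)/Q(1)) = (17/30)·log₂((17/30)/(1/5)) = 0.85142
  P(2)·log₂(P(2)/Q(2)) = (7/30)·log₂((7/30)/(7/30)) = 0.00000
  P(3)·log₂(P(3)/Q(3)) = (1/5)·log₂((1/5)/(17/30)) = -0.30050

D_KL(P||Q) = 0.85142 + 0.00000 - 0.30050 = 0.55092 ≈ 0.5509 bits

D_KL(Q||P) = Σ Q(x) log₂(Q(x)/P(x))

Computing term by term:
  Q(1)·log₂(Q(1)/P(1)) = (1/5)·log₂((1/5)/(17/30)) = -0.30050
  Q(2)·log₂(Q(2)/P(2)) = (7/30)·log₂((7/30)/(7/30)) = 0.00000
  Q(3)·log₂(Q(3)/P(3)) = (17/30)·log₂((17/30)/(1/5)) = 0.85142

D_KL(Q||P) = -0.30050 + 0.00000 + 0.85142 = 0.55092 ≈ 0.5509 bits

These ARE equal here. Q is P with outcomes relabeled (Q(1) = P(3), Q(3) = P(1)) by a relabeling that is its own inverse, so the two sums contain exactly the same terms in a different order. This is a special case — KL divergence is not symmetric in general: D_KL(P||Q) ≠ D_KL(Q||P) for most P, Q.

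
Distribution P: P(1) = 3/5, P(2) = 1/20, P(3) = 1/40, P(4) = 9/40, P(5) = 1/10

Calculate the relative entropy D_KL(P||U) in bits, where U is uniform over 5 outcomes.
0.7142 bits

U(i) = 1/5 for all i

D_KL(P||U) = Σ P(x) log₂(P(x) / (1/5))
           = Σ P(x) log₂(P(x)) + log₂(5)
           = log₂(5) - H(P)

H(P) = -Σ P(x) log₂(P(x)):
  -P(1)·log₂(P(1)) = -(3/5)·log₂(3/5) = 0.44218
  -P(2)·log₂(P(2)) = -(1/20)·log₂(1/20) = 0.21610
  -P(3)·log₂(P(3)) = -(1/40)·log₂(1/40) = 0.13305
  -P(4)·log₂(P(4)) = -(9/40)·log₂(9/40) = 0.48420
  -P(5)·log₂(P(5)) = -(1/10)·log₂(1/10) = 0.33219
H(P) = 0.44218 + 0.21610 + 0.13305 + 0.48420 + 0.33219 = 1.60772 bits

log₂(5) = 2.32193 bits

D_KL(P||U) = 2.32193 - 1.60772 = 0.71421 ≈ 0.7142 bits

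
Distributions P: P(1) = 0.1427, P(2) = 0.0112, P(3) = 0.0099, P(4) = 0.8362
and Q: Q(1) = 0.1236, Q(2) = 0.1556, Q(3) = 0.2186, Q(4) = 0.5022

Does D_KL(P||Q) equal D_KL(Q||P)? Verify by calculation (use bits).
D_KL(P||Q) = 0.5580 bits, D_KL(Q||P) = 1.1717 bits. No — D_KL(P||Q) ≠ D_KL(Q||P) for this pair.

D_KL(P||Q) = Σ P(x) log₂(P(x)/Q(x))

Computing term by term:
  P(1)·log₂(P(1)/Q(1)) = 0.1427·log₂(0.1427/0.1236) = 0.02958
  P(2)·log₂(P(2)/Q(2)) = 0.0112·log₂(0.0112/0.1556) = -0.04252
  P(3)·log₂(P(3)/Q(3)) = 0.0099·log₂(0.0099/0.2186) = -0.04420
  P(4)·log₂(P(4)/Q(4)) = 0.8362·log₂(0.8362/0.5022) = 0.61510

D_KL(P||Q) = 0.02958 - 0.04252 - 0.04420 + 0.61510 = 0.55796 ≈ 0.5580 bits

D_KL(Q||P) = Σ Q(x) log₂(Q(x)/P(x))

Computing term by term:
  Q(1)·log₂(Q(1)/P(1)) = 0.1236·log₂(0.1236/0.1427) = -0.02562
  Q(2)·log₂(Q(2)/P(2)) = 0.1556·log₂(0.1556/0.0112) = 0.59070
  Q(3)·log₂(Q(3)/P(3)) = 0.2186·log₂(0.2186/0.0099) = 0.97599
  Q(4)·log₂(Q(4)/P(4)) = 0.5022·log₂(0.5022/0.8362) = -0.36941

D_KL(Q||P) = -0.02562 + 0.59070 + 0.97599 - 0.36941 = 1.17166 ≈ 1.1717 bits

These are NOT equal (difference: 0.6137 bits). KL divergence is asymmetric: D_KL(P||Q) ≠ D_KL(Q||P) in general.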